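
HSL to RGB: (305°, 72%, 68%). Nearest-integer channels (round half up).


H=305°, S=0.72, L=0.68
C = (1-|2L-1|)×S = (1-|0.36|)×0.72 = 0.4608
H' = H/60 = 305/60 ≈ 5.0833; X = C×(1-|H' mod 2 - 1|) = 0.4224
m = L - C/2 = 0.68 - 0.2304 = 0.4496
Sector ⌊H'⌋ = 5 → (R',G',B') = (0.4608, 0.0, 0.4224)
RGB = ((R'+m)×255, (G'+m)×255, (B'+m)×255) = (232.152, 114.648, 222.36)
Round half up → RGB(232, 115, 222)


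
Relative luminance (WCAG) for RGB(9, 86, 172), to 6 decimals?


Linearize each channel (sRGB transfer function): c = v/255; c_lin = c/12.92 if c ≤ 0.04045, else ((c+0.055)/1.055)^2.4
  R: 9/255 ≈ 0.035294 ≤ 0.04045 → 0.035294/12.92 ≈ 0.002732
  G: 86/255 ≈ 0.337255 > 0.04045 → ((0.337255+0.055)/1.055)^2.4 ≈ 0.093059
  B: 172/255 ≈ 0.674510 > 0.04045 → ((0.674510+0.055)/1.055)^2.4 ≈ 0.412543
R_lin = 0.002732, G_lin = 0.093059, B_lin = 0.412543
L = 0.2126×R + 0.7152×G + 0.0722×B
L = 0.2126×0.002732 + 0.7152×0.093059 + 0.0722×0.412543
L ≈ 0.096922


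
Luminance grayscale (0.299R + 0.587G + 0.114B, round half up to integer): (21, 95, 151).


Gray = 0.299×R + 0.587×G + 0.114×B
Gray = 0.299×21 + 0.587×95 + 0.114×151
Gray = 6.279 + 55.765 + 17.214
Gray = 79.258 → round half up → 79
Gray = 79


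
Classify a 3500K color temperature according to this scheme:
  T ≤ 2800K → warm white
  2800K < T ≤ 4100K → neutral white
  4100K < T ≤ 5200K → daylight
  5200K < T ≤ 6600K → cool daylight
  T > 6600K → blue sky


Temperature: 3500K
2800K < 3500K ≤ 4100K → neutral white
Classification: neutral white


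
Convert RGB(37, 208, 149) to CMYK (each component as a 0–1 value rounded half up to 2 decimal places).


R'=37/255≈0.1451, G'=208/255≈0.8157, B'=149/255≈0.5843
K = 1 - max(R',G',B') = 1 - 208/255 = 47/255 = 0.18431… → 0.18
(1-R'-K)/(1-K) simplifies to (max-R)/max with max = 208:
C = (208-37)/208 = 171/208 = 0.82211… → 0.82
M = (208-208)/208 = 0/208 = 0 → 0.00
Y = (208-149)/208 = 59/208 = 0.28365… → 0.28
= CMYK(0.82, 0.00, 0.28, 0.18)


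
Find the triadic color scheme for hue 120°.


Triadic: equally spaced at 120° intervals
H1 = 120°
H2 = (120 + 120) mod 360 = 240°
H3 = (120 + 240) mod 360 = 0°
Triadic = 120°, 240°, 0°


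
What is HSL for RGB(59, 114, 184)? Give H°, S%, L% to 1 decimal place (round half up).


Normalize: R'=59/255≈0.2314, G'=114/255≈0.4471, B'=184/255≈0.7216
Max=184/255, Min=59/255, Δ=Max-Min=125/255
L = (Max+Min)/2 = (184+59)/510 = 243/510 = 0.47647… → L = 47.6%
L ≤ 0.5 → S = Δ/(Max+Min) = 125/(184+59) = 125/243 = 0.51440… → S = 51.4%
(the 1/255 factors cancel in S and H, so raw channel differences can be used)
Max is B' → H = 60 × ((R-G)/Δ + 4) = 60 × ((59-114)/125 + 4)
  -55/125 + 4 = -0.44 + 4 = 3.56
  H = 60 × 3.56 = 213.6° → H = 213.6°
= HSL(213.6°, 51.4%, 47.6%)


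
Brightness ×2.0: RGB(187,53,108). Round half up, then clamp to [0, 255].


Multiply each channel by 2.0, round half up, clamp to [0, 255]
R: 187×2.0 = 374 → clamp → 255
G: 53×2.0 = 106
B: 108×2.0 = 216
= RGB(255, 106, 216)


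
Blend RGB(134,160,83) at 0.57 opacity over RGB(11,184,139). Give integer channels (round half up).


C = α×F + (1-α)×B, with 1-α = 0.43
R: 0.57×134 + 0.43×11 = 76.38 + 4.73 = 81.11 → 81
G: 0.57×160 + 0.43×184 = 91.20 + 79.12 = 170.32 → 170
B: 0.57×83 + 0.43×139 = 47.31 + 59.77 = 107.08 → 107
= RGB(81, 170, 107)


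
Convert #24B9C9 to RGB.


24 → 36 (R)
B9 → 185 (G)
C9 → 201 (B)
= RGB(36, 185, 201)


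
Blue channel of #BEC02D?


Color: #BEC02D
R = BE = 190
G = C0 = 192
B = 2D = 45
Blue = 45


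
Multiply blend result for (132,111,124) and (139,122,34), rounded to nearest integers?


Multiply: C = A×B/255, rounded to nearest integer
R: 132×139/255 = 18348/255 ≈ 71.953 → 72
G: 111×122/255 = 13542/255 ≈ 53.106 → 53
B: 124×34/255 = 4216/255 ≈ 16.533 → 17
= RGB(72, 53, 17)


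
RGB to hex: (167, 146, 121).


R = 167 → A7 (hex)
G = 146 → 92 (hex)
B = 121 → 79 (hex)
Hex = #A79279


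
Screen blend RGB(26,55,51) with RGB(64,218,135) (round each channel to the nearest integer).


Screen: C = 255 - (255-A)×(255-B)/255, rounded to nearest integer
R: 255 - (255-26)×(255-64)/255 = 255 - 43739/255 ≈ 255 - 171.525 = 83.475 → 83
G: 255 - (255-55)×(255-218)/255 = 255 - 7400/255 ≈ 255 - 29.020 = 225.980 → 226
B: 255 - (255-51)×(255-135)/255 = 255 - 24480/255 ≈ 255 - 96.000 = 159.000 → 159
= RGB(83, 226, 159)


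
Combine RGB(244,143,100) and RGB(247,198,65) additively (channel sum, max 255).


Additive: each channel = min(255, C₁+C₂)
R: 244+247 = 491 → 255
G: 143+198 = 341 → 255
B: 100+65 = 165 → 165
= RGB(255, 255, 165)


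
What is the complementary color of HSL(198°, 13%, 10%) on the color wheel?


Complement = opposite side of color wheel = hue + 180°
H' = (198 + 180) mod 360 = 18°
S and L unchanged.
= HSL(18°, 13%, 10%)


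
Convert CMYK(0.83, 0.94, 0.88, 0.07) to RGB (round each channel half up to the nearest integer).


R = 255 × (1-C) × (1-K) = 255 × 0.17 × 0.93 = 40.3155 → 40
G = 255 × (1-M) × (1-K) = 255 × 0.06 × 0.93 = 14.229 → 14
B = 255 × (1-Y) × (1-K) = 255 × 0.12 × 0.93 = 28.458 → 28
= RGB(40, 14, 28)


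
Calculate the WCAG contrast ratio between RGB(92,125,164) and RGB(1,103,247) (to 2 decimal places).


Linearize each sRGB channel c=v/255: c/12.92 if c ≤ 0.04045 else ((c+0.055)/1.055)^2.4
L = 0.2126×R_lin + 0.7152×G_lin + 0.0722×B_lin
Color 1 (92,125,164):
  R=92: 92/255≈0.3608 > 0.04045 → ((0.3608+0.055)/1.055)^2.4 ≈ 0.10702
  G=125: 125/255≈0.4902 > 0.04045 → ((0.4902+0.055)/1.055)^2.4 ≈ 0.20508
  B=164: 164/255≈0.6431 > 0.04045 → ((0.6431+0.055)/1.055)^2.4 ≈ 0.37124
  L1 = 0.2126×0.10702 + 0.7152×0.20508 + 0.0722×0.37124 ≈ 0.19623
Color 2 (1,103,247):
  R=1: 1/255≈0.0039 ≤ 0.04045 → 0.0039/12.92 ≈ 0.00030
  G=103: 103/255≈0.4039 > 0.04045 → ((0.4039+0.055)/1.055)^2.4 ≈ 0.13563
  B=247: 247/255≈0.9686 > 0.04045 → ((0.9686+0.055)/1.055)^2.4 ≈ 0.93011
  L2 = 0.2126×0.00030 + 0.7152×0.13563 + 0.0722×0.93011 ≈ 0.16422
Lighter = 0.19623, Darker = 0.16422
Ratio = (L_lighter + 0.05) / (L_darker + 0.05)
Ratio = (0.19623 + 0.05) / (0.16422 + 0.05) = 0.24623 / 0.21422 ≈ 1.1494
Ratio ≈ 1.15:1


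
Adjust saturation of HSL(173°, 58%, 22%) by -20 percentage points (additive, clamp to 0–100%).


Original S = 58%
Adjustment = -20 percentage points
New S = 58 + (-20) = 38
Clamp to [0, 100] → 38
= HSL(173°, 38%, 22%)


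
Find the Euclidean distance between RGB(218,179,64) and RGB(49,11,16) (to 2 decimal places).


d = √[(R₁-R₂)² + (G₁-G₂)² + (B₁-B₂)²]
d = √[(218-49)² + (179-11)² + (64-16)²]
d = √[28561 + 28224 + 2304]
d = √59089
d ≈ 243.08


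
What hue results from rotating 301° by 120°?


New hue = (H + rotation) mod 360
New hue = (301 + 120) mod 360
= 421 mod 360
= 61°


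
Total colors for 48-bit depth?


Colors = 2^bits = 2^48
= 281,474,976,710,656 colors


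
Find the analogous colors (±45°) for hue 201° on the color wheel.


Base hue: 201°
Left analog: (201 - 45) mod 360 = 156°
Right analog: (201 + 45) mod 360 = 246°
Analogous hues = 156° and 246°


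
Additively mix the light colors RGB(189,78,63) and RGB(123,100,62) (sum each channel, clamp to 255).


Additive: each channel = min(255, C₁+C₂)
R: 189+123 = 312 → 255
G: 78+100 = 178 → 178
B: 63+62 = 125 → 125
= RGB(255, 178, 125)


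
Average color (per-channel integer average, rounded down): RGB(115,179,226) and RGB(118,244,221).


Midpoint: each channel = ⌊(C₁+C₂)/2⌋
R: ⌊(115+118)/2⌋ = 116
G: ⌊(179+244)/2⌋ = 211
B: ⌊(226+221)/2⌋ = 223
= RGB(116, 211, 223)


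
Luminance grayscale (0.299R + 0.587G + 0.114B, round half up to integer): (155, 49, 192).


Gray = 0.299×R + 0.587×G + 0.114×B
Gray = 0.299×155 + 0.587×49 + 0.114×192
Gray = 46.345 + 28.763 + 21.888
Gray = 96.996 → round half up → 97
Gray = 97


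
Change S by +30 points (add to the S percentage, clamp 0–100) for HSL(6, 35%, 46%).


Original S = 35%
Adjustment = +30 percentage points
New S = 35 + (30) = 65
Clamp to [0, 100] → 65
= HSL(6°, 65%, 46%)


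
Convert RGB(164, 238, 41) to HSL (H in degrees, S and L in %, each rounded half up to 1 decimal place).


Normalize: R'=164/255≈0.6431, G'=238/255≈0.9333, B'=41/255≈0.1608
Max=238/255, Min=41/255, Δ=Max-Min=197/255
L = (Max+Min)/2 = (238+41)/510 = 279/510 = 0.54705… → L = 54.7%
L > 0.5 → S = Δ/(2-Max-Min) = 197/(510-238-41) = 197/231 = 0.85281… → S = 85.3%
(the 1/255 factors cancel in S and H, so raw channel differences can be used)
Max is G' → H = 60 × ((B-R)/Δ + 2) = 60 × ((41-164)/197 + 2)
  -123/197 + 2 = -0.6243… + 2 = 1.3756…
  H = 60 × 1.3756… = 82.538…° → H = 82.5°
= HSL(82.5°, 85.3%, 54.7%)


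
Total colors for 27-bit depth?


Colors = 2^bits = 2^27
= 134,217,728 colors


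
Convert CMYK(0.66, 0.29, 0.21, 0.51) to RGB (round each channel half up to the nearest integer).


R = 255 × (1-C) × (1-K) = 255 × 0.34 × 0.49 = 42.483 → 42
G = 255 × (1-M) × (1-K) = 255 × 0.71 × 0.49 = 88.7145 → 89
B = 255 × (1-Y) × (1-K) = 255 × 0.79 × 0.49 = 98.7105 → 99
= RGB(42, 89, 99)


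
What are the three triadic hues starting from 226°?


Triadic: equally spaced at 120° intervals
H1 = 226°
H2 = (226 + 120) mod 360 = 346°
H3 = (226 + 240) mod 360 = 106°
Triadic = 226°, 346°, 106°


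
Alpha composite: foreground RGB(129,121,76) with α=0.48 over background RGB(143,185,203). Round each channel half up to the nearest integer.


C = α×F + (1-α)×B, with 1-α = 0.52
R: 0.48×129 + 0.52×143 = 61.92 + 74.36 = 136.28 → 136
G: 0.48×121 + 0.52×185 = 58.08 + 96.20 = 154.28 → 154
B: 0.48×76 + 0.52×203 = 36.48 + 105.56 = 142.04 → 142
= RGB(136, 154, 142)


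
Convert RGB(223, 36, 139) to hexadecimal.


R = 223 → DF (hex)
G = 36 → 24 (hex)
B = 139 → 8B (hex)
Hex = #DF248B


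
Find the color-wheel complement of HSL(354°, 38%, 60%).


Complement = opposite side of color wheel = hue + 180°
H' = (354 + 180) mod 360 = 174°
S and L unchanged.
= HSL(174°, 38%, 60%)


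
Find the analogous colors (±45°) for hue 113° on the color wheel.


Base hue: 113°
Left analog: (113 - 45) mod 360 = 68°
Right analog: (113 + 45) mod 360 = 158°
Analogous hues = 68° and 158°


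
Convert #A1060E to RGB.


A1 → 161 (R)
06 → 6 (G)
0E → 14 (B)
= RGB(161, 6, 14)


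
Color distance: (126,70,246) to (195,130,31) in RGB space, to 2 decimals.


d = √[(R₁-R₂)² + (G₁-G₂)² + (B₁-B₂)²]
d = √[(126-195)² + (70-130)² + (246-31)²]
d = √[4761 + 3600 + 46225]
d = √54586
d ≈ 233.64


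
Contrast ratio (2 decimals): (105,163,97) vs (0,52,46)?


Linearize each sRGB channel c=v/255: c/12.92 if c ≤ 0.04045 else ((c+0.055)/1.055)^2.4
L = 0.2126×R_lin + 0.7152×G_lin + 0.0722×B_lin
Color 1 (105,163,97):
  R=105: 105/255≈0.4118 > 0.04045 → ((0.4118+0.055)/1.055)^2.4 ≈ 0.14126
  G=163: 163/255≈0.6392 > 0.04045 → ((0.6392+0.055)/1.055)^2.4 ≈ 0.36625
  B=97: 97/255≈0.3804 > 0.04045 → ((0.3804+0.055)/1.055)^2.4 ≈ 0.11954
  L1 = 0.2126×0.14126 + 0.7152×0.36625 + 0.0722×0.11954 ≈ 0.30061
Color 2 (0,52,46):
  R=0: 0/255≈0.0000 ≤ 0.04045 → 0.0000/12.92 ≈ 0.00000
  G=52: 52/255≈0.2039 > 0.04045 → ((0.2039+0.055)/1.055)^2.4 ≈ 0.03434
  B=46: 46/255≈0.1804 > 0.04045 → ((0.1804+0.055)/1.055)^2.4 ≈ 0.02732
  L2 = 0.2126×0.00000 + 0.7152×0.03434 + 0.0722×0.02732 ≈ 0.02653
Lighter = 0.30061, Darker = 0.02653
Ratio = (L_lighter + 0.05) / (L_darker + 0.05)
Ratio = (0.30061 + 0.05) / (0.02653 + 0.05) = 0.35061 / 0.07653 ≈ 4.5812
Ratio ≈ 4.58:1


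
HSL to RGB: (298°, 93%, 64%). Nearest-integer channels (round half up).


H=298°, S=0.93, L=0.64
C = (1-|2L-1|)×S = (1-|0.28|)×0.93 = 0.6696
H' = H/60 = 298/60 ≈ 4.9667; X = C×(1-|H' mod 2 - 1|) = 0.64728
m = L - C/2 = 0.64 - 0.3348 = 0.3052
Sector ⌊H'⌋ = 4 → (R',G',B') = (0.64728, 0.0, 0.6696)
RGB = ((R'+m)×255, (G'+m)×255, (B'+m)×255) = (242.8824, 77.826, 248.574)
Round half up → RGB(243, 78, 249)


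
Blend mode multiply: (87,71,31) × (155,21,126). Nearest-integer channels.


Multiply: C = A×B/255, rounded to nearest integer
R: 87×155/255 = 13485/255 ≈ 52.882 → 53
G: 71×21/255 = 1491/255 ≈ 5.847 → 6
B: 31×126/255 = 3906/255 ≈ 15.318 → 15
= RGB(53, 6, 15)


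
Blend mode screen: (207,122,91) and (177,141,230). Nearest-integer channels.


Screen: C = 255 - (255-A)×(255-B)/255, rounded to nearest integer
R: 255 - (255-207)×(255-177)/255 = 255 - 3744/255 ≈ 255 - 14.682 = 240.318 → 240
G: 255 - (255-122)×(255-141)/255 = 255 - 15162/255 ≈ 255 - 59.459 = 195.541 → 196
B: 255 - (255-91)×(255-230)/255 = 255 - 4100/255 ≈ 255 - 16.078 = 238.922 → 239
= RGB(240, 196, 239)


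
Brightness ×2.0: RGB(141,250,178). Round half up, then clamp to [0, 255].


Multiply each channel by 2.0, round half up, clamp to [0, 255]
R: 141×2.0 = 282 → clamp → 255
G: 250×2.0 = 500 → clamp → 255
B: 178×2.0 = 356 → clamp → 255
= RGB(255, 255, 255)


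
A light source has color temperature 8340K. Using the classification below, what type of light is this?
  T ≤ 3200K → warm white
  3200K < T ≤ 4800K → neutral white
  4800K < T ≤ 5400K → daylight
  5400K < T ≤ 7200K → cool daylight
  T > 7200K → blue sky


Temperature: 8340K
8340K > 7200K → blue sky
Classification: blue sky


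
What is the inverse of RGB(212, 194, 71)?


Invert: (255-R, 255-G, 255-B)
R: 255-212 = 43
G: 255-194 = 61
B: 255-71 = 184
= RGB(43, 61, 184)


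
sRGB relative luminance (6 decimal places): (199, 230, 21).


Linearize each channel (sRGB transfer function): c = v/255; c_lin = c/12.92 if c ≤ 0.04045, else ((c+0.055)/1.055)^2.4
  R: 199/255 ≈ 0.780392 > 0.04045 → ((0.780392+0.055)/1.055)^2.4 ≈ 0.571125
  G: 230/255 ≈ 0.901961 > 0.04045 → ((0.901961+0.055)/1.055)^2.4 ≈ 0.791298
  B: 21/255 ≈ 0.082353 > 0.04045 → ((0.082353+0.055)/1.055)^2.4 ≈ 0.007499
R_lin = 0.571125, G_lin = 0.791298, B_lin = 0.007499
L = 0.2126×R + 0.7152×G + 0.0722×B
L = 0.2126×0.571125 + 0.7152×0.791298 + 0.0722×0.007499
L ≈ 0.687899


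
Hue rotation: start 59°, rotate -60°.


New hue = (H + rotation) mod 360
New hue = (59 -60) mod 360
= -1 mod 360
= 359°


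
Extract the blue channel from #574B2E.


Color: #574B2E
R = 57 = 87
G = 4B = 75
B = 2E = 46
Blue = 46


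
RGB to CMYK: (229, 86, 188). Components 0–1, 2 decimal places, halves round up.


R'=229/255≈0.8980, G'=86/255≈0.3373, B'=188/255≈0.7373
K = 1 - max(R',G',B') = 1 - 229/255 = 26/255 = 0.10196… → 0.10
(1-R'-K)/(1-K) simplifies to (max-R)/max with max = 229:
C = (229-229)/229 = 0/229 = 0 → 0.00
M = (229-86)/229 = 143/229 = 0.62445… → 0.62
Y = (229-188)/229 = 41/229 = 0.17903… → 0.18
= CMYK(0.00, 0.62, 0.18, 0.10)


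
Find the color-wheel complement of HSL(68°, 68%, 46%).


Complement = opposite side of color wheel = hue + 180°
H' = (68 + 180) mod 360 = 248°
S and L unchanged.
= HSL(248°, 68%, 46%)


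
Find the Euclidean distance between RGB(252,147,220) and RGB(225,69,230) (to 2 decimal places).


d = √[(R₁-R₂)² + (G₁-G₂)² + (B₁-B₂)²]
d = √[(252-225)² + (147-69)² + (220-230)²]
d = √[729 + 6084 + 100]
d = √6913
d ≈ 83.14


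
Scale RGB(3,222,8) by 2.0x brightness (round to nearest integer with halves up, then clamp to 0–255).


Multiply each channel by 2.0, round half up, clamp to [0, 255]
R: 3×2.0 = 6
G: 222×2.0 = 444 → clamp → 255
B: 8×2.0 = 16
= RGB(6, 255, 16)


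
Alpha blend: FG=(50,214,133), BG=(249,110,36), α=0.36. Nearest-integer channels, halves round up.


C = α×F + (1-α)×B, with 1-α = 0.64
R: 0.36×50 + 0.64×249 = 18.00 + 159.36 = 177.36 → 177
G: 0.36×214 + 0.64×110 = 77.04 + 70.40 = 147.44 → 147
B: 0.36×133 + 0.64×36 = 47.88 + 23.04 = 70.92 → 71
= RGB(177, 147, 71)


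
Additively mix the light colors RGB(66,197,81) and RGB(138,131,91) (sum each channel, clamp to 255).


Additive: each channel = min(255, C₁+C₂)
R: 66+138 = 204 → 204
G: 197+131 = 328 → 255
B: 81+91 = 172 → 172
= RGB(204, 255, 172)


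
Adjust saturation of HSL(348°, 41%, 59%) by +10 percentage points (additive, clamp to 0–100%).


Original S = 41%
Adjustment = +10 percentage points
New S = 41 + (10) = 51
Clamp to [0, 100] → 51
= HSL(348°, 51%, 59%)


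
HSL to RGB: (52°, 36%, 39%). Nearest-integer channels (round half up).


H=52°, S=0.36, L=0.39
C = (1-|2L-1|)×S = (1-|-0.22|)×0.36 = 0.2808
H' = H/60 = 52/60 ≈ 0.8667; X = C×(1-|H' mod 2 - 1|) = 0.24336
m = L - C/2 = 0.39 - 0.1404 = 0.2496
Sector ⌊H'⌋ = 0 → (R',G',B') = (0.2808, 0.24336, 0.0)
RGB = ((R'+m)×255, (G'+m)×255, (B'+m)×255) = (135.252, 125.7048, 63.648)
Round half up → RGB(135, 126, 64)


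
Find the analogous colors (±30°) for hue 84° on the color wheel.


Base hue: 84°
Left analog: (84 - 30) mod 360 = 54°
Right analog: (84 + 30) mod 360 = 114°
Analogous hues = 54° and 114°


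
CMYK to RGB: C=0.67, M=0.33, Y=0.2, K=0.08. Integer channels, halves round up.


R = 255 × (1-C) × (1-K) = 255 × 0.33 × 0.92 = 77.418 → 77
G = 255 × (1-M) × (1-K) = 255 × 0.67 × 0.92 = 157.182 → 157
B = 255 × (1-Y) × (1-K) = 255 × 0.80 × 0.92 = 187.68 → 188
= RGB(77, 157, 188)


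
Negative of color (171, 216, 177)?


Invert: (255-R, 255-G, 255-B)
R: 255-171 = 84
G: 255-216 = 39
B: 255-177 = 78
= RGB(84, 39, 78)


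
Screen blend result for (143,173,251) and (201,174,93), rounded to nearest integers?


Screen: C = 255 - (255-A)×(255-B)/255, rounded to nearest integer
R: 255 - (255-143)×(255-201)/255 = 255 - 6048/255 ≈ 255 - 23.718 = 231.282 → 231
G: 255 - (255-173)×(255-174)/255 = 255 - 6642/255 ≈ 255 - 26.047 = 228.953 → 229
B: 255 - (255-251)×(255-93)/255 = 255 - 648/255 ≈ 255 - 2.541 = 252.459 → 252
= RGB(231, 229, 252)


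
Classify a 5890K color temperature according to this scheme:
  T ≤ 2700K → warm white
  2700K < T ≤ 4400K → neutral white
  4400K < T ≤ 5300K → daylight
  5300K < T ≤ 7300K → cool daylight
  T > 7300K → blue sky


Temperature: 5890K
5300K < 5890K ≤ 7300K → cool daylight
Classification: cool daylight


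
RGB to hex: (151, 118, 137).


R = 151 → 97 (hex)
G = 118 → 76 (hex)
B = 137 → 89 (hex)
Hex = #977689


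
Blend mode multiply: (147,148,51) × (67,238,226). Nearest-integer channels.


Multiply: C = A×B/255, rounded to nearest integer
R: 147×67/255 = 9849/255 ≈ 38.624 → 39
G: 148×238/255 = 35224/255 ≈ 138.133 → 138
B: 51×226/255 = 11526/255 ≈ 45.200 → 45
= RGB(39, 138, 45)


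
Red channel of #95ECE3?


Color: #95ECE3
R = 95 = 149
G = EC = 236
B = E3 = 227
Red = 149


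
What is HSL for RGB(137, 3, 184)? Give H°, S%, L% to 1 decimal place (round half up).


Normalize: R'=137/255≈0.5373, G'=3/255≈0.0118, B'=184/255≈0.7216
Max=184/255, Min=3/255, Δ=Max-Min=181/255
L = (Max+Min)/2 = (184+3)/510 = 187/510 = 0.36666… → L = 36.7%
L ≤ 0.5 → S = Δ/(Max+Min) = 181/(184+3) = 181/187 = 0.96791… → S = 96.8%
(the 1/255 factors cancel in S and H, so raw channel differences can be used)
Max is B' → H = 60 × ((R-G)/Δ + 4) = 60 × ((137-3)/181 + 4)
  134/181 + 4 = 0.7403… + 4 = 4.7403…
  H = 60 × 4.7403… = 284.419…° → H = 284.4°
= HSL(284.4°, 96.8%, 36.7%)


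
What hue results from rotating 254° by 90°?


New hue = (H + rotation) mod 360
New hue = (254 + 90) mod 360
= 344 mod 360
= 344°


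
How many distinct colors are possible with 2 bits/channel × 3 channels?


Total bits = 2 bits/channel × 3 channels = 6 bits
Distinct colors = 2^6
= 64 colors


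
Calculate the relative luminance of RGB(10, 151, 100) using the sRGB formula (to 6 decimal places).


Linearize each channel (sRGB transfer function): c = v/255; c_lin = c/12.92 if c ≤ 0.04045, else ((c+0.055)/1.055)^2.4
  R: 10/255 ≈ 0.039216 ≤ 0.04045 → 0.039216/12.92 ≈ 0.003035
  G: 151/255 ≈ 0.592157 > 0.04045 → ((0.592157+0.055)/1.055)^2.4 ≈ 0.309469
  B: 100/255 ≈ 0.392157 > 0.04045 → ((0.392157+0.055)/1.055)^2.4 ≈ 0.127438
R_lin = 0.003035, G_lin = 0.309469, B_lin = 0.127438
L = 0.2126×R + 0.7152×G + 0.0722×B
L = 0.2126×0.003035 + 0.7152×0.309469 + 0.0722×0.127438
L ≈ 0.231178


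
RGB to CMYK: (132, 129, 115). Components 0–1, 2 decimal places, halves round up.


R'=132/255≈0.5176, G'=129/255≈0.5059, B'=115/255≈0.4510
K = 1 - max(R',G',B') = 1 - 132/255 = 123/255 = 0.48235… → 0.48
(1-R'-K)/(1-K) simplifies to (max-R)/max with max = 132:
C = (132-132)/132 = 0/132 = 0 → 0.00
M = (132-129)/132 = 3/132 = 0.02272… → 0.02
Y = (132-115)/132 = 17/132 = 0.12878… → 0.13
= CMYK(0.00, 0.02, 0.13, 0.48)


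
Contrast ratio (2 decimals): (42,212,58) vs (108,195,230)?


Linearize each sRGB channel c=v/255: c/12.92 if c ≤ 0.04045 else ((c+0.055)/1.055)^2.4
L = 0.2126×R_lin + 0.7152×G_lin + 0.0722×B_lin
Color 1 (42,212,58):
  R=42: 42/255≈0.1647 > 0.04045 → ((0.1647+0.055)/1.055)^2.4 ≈ 0.02315
  G=212: 212/255≈0.8314 > 0.04045 → ((0.8314+0.055)/1.055)^2.4 ≈ 0.65837
  B=58: 58/255≈0.2275 > 0.04045 → ((0.2275+0.055)/1.055)^2.4 ≈ 0.04231
  L1 = 0.2126×0.02315 + 0.7152×0.65837 + 0.0722×0.04231 ≈ 0.47885
Color 2 (108,195,230):
  R=108: 108/255≈0.4235 > 0.04045 → ((0.4235+0.055)/1.055)^2.4 ≈ 0.14996
  G=195: 195/255≈0.7647 > 0.04045 → ((0.7647+0.055)/1.055)^2.4 ≈ 0.54572
  B=230: 230/255≈0.9020 > 0.04045 → ((0.9020+0.055)/1.055)^2.4 ≈ 0.79130
  L2 = 0.2126×0.14996 + 0.7152×0.54572 + 0.0722×0.79130 ≈ 0.47932
Lighter = 0.47932, Darker = 0.47885
Ratio = (L_lighter + 0.05) / (L_darker + 0.05)
Ratio = (0.47932 + 0.05) / (0.47885 + 0.05) = 0.52932 / 0.52885 ≈ 1.0009
Ratio ≈ 1.00:1


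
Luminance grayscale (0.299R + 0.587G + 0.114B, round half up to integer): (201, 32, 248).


Gray = 0.299×R + 0.587×G + 0.114×B
Gray = 0.299×201 + 0.587×32 + 0.114×248
Gray = 60.099 + 18.784 + 28.272
Gray = 107.155 → round half up → 107
Gray = 107


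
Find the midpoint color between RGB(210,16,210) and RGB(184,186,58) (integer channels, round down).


Midpoint: each channel = ⌊(C₁+C₂)/2⌋
R: ⌊(210+184)/2⌋ = 197
G: ⌊(16+186)/2⌋ = 101
B: ⌊(210+58)/2⌋ = 134
= RGB(197, 101, 134)


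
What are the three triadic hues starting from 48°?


Triadic: equally spaced at 120° intervals
H1 = 48°
H2 = (48 + 120) mod 360 = 168°
H3 = (48 + 240) mod 360 = 288°
Triadic = 48°, 168°, 288°


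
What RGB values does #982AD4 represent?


98 → 152 (R)
2A → 42 (G)
D4 → 212 (B)
= RGB(152, 42, 212)


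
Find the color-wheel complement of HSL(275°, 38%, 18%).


Complement = opposite side of color wheel = hue + 180°
H' = (275 + 180) mod 360 = 95°
S and L unchanged.
= HSL(95°, 38%, 18%)


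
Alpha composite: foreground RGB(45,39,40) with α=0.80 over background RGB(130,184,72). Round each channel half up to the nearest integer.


C = α×F + (1-α)×B, with 1-α = 0.20
R: 0.80×45 + 0.20×130 = 36.00 + 26.00 = 62.00 → 62
G: 0.80×39 + 0.20×184 = 31.20 + 36.80 = 68.00 → 68
B: 0.80×40 + 0.20×72 = 32.00 + 14.40 = 46.40 → 46
= RGB(62, 68, 46)


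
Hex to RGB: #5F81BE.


5F → 95 (R)
81 → 129 (G)
BE → 190 (B)
= RGB(95, 129, 190)


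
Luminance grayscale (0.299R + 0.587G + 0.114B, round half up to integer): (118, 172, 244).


Gray = 0.299×R + 0.587×G + 0.114×B
Gray = 0.299×118 + 0.587×172 + 0.114×244
Gray = 35.282 + 100.964 + 27.816
Gray = 164.062 → round half up → 164
Gray = 164


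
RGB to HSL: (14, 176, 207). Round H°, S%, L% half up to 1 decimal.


Normalize: R'=14/255≈0.0549, G'=176/255≈0.6902, B'=207/255≈0.8118
Max=207/255, Min=14/255, Δ=Max-Min=193/255
L = (Max+Min)/2 = (207+14)/510 = 221/510 = 0.43333… → L = 43.3%
L ≤ 0.5 → S = Δ/(Max+Min) = 193/(207+14) = 193/221 = 0.87330… → S = 87.3%
(the 1/255 factors cancel in S and H, so raw channel differences can be used)
Max is B' → H = 60 × ((R-G)/Δ + 4) = 60 × ((14-176)/193 + 4)
  -162/193 + 4 = -0.8393… + 4 = 3.1606…
  H = 60 × 3.1606… = 189.637…° → H = 189.6°
= HSL(189.6°, 87.3%, 43.3%)


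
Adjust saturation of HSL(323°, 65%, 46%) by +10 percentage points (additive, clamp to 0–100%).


Original S = 65%
Adjustment = +10 percentage points
New S = 65 + (10) = 75
Clamp to [0, 100] → 75
= HSL(323°, 75%, 46%)


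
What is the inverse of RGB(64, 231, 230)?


Invert: (255-R, 255-G, 255-B)
R: 255-64 = 191
G: 255-231 = 24
B: 255-230 = 25
= RGB(191, 24, 25)


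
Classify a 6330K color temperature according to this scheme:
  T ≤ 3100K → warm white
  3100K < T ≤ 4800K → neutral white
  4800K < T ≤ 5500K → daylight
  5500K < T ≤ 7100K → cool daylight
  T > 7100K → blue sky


Temperature: 6330K
5500K < 6330K ≤ 7100K → cool daylight
Classification: cool daylight


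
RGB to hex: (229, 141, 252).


R = 229 → E5 (hex)
G = 141 → 8D (hex)
B = 252 → FC (hex)
Hex = #E58DFC


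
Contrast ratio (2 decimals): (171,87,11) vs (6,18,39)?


Linearize each sRGB channel c=v/255: c/12.92 if c ≤ 0.04045 else ((c+0.055)/1.055)^2.4
L = 0.2126×R_lin + 0.7152×G_lin + 0.0722×B_lin
Color 1 (171,87,11):
  R=171: 171/255≈0.6706 > 0.04045 → ((0.6706+0.055)/1.055)^2.4 ≈ 0.40724
  G=87: 87/255≈0.3412 > 0.04045 → ((0.3412+0.055)/1.055)^2.4 ≈ 0.09531
  B=11: 11/255≈0.0431 > 0.04045 → ((0.0431+0.055)/1.055)^2.4 ≈ 0.00335
  L1 = 0.2126×0.40724 + 0.7152×0.09531 + 0.0722×0.00335 ≈ 0.15498
Color 2 (6,18,39):
  R=6: 6/255≈0.0235 ≤ 0.04045 → 0.0235/12.92 ≈ 0.00182
  G=18: 18/255≈0.0706 > 0.04045 → ((0.0706+0.055)/1.055)^2.4 ≈ 0.00605
  B=39: 39/255≈0.1529 > 0.04045 → ((0.1529+0.055)/1.055)^2.4 ≈ 0.02029
  L2 = 0.2126×0.00182 + 0.7152×0.00605 + 0.0722×0.02029 ≈ 0.00618
Lighter = 0.15498, Darker = 0.00618
Ratio = (L_lighter + 0.05) / (L_darker + 0.05)
Ratio = (0.15498 + 0.05) / (0.00618 + 0.05) = 0.20498 / 0.05618 ≈ 3.6488
Ratio ≈ 3.65:1


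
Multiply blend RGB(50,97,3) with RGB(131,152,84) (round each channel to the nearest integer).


Multiply: C = A×B/255, rounded to nearest integer
R: 50×131/255 = 6550/255 ≈ 25.686 → 26
G: 97×152/255 = 14744/255 ≈ 57.820 → 58
B: 3×84/255 = 252/255 ≈ 0.988 → 1
= RGB(26, 58, 1)


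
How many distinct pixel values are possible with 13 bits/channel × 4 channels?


Total bits = 13 bits/channel × 4 channels = 52 bits
Distinct pixel values = 2^52
= 4,503,599,627,370,496 pixel values


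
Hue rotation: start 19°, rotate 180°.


New hue = (H + rotation) mod 360
New hue = (19 + 180) mod 360
= 199 mod 360
= 199°


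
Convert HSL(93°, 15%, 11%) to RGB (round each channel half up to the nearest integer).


H=93°, S=0.15, L=0.11
C = (1-|2L-1|)×S = (1-|-0.78|)×0.15 = 0.033
H' = H/60 = 93/60 ≈ 1.5500; X = C×(1-|H' mod 2 - 1|) = 0.01485
m = L - C/2 = 0.11 - 0.0165 = 0.0935
Sector ⌊H'⌋ = 1 → (R',G',B') = (0.01485, 0.033, 0.0)
RGB = ((R'+m)×255, (G'+m)×255, (B'+m)×255) = (27.62925, 32.2575, 23.8425)
Round half up → RGB(28, 32, 24)


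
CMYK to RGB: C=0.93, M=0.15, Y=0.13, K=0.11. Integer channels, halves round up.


R = 255 × (1-C) × (1-K) = 255 × 0.07 × 0.89 = 15.8865 → 16
G = 255 × (1-M) × (1-K) = 255 × 0.85 × 0.89 = 192.9075 → 193
B = 255 × (1-Y) × (1-K) = 255 × 0.87 × 0.89 = 197.4465 → 197
= RGB(16, 193, 197)


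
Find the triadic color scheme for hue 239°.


Triadic: equally spaced at 120° intervals
H1 = 239°
H2 = (239 + 120) mod 360 = 359°
H3 = (239 + 240) mod 360 = 119°
Triadic = 239°, 359°, 119°


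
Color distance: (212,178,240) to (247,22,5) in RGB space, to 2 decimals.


d = √[(R₁-R₂)² + (G₁-G₂)² + (B₁-B₂)²]
d = √[(212-247)² + (178-22)² + (240-5)²]
d = √[1225 + 24336 + 55225]
d = √80786
d ≈ 284.23


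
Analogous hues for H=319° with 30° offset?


Base hue: 319°
Left analog: (319 - 30) mod 360 = 289°
Right analog: (319 + 30) mod 360 = 349°
Analogous hues = 289° and 349°


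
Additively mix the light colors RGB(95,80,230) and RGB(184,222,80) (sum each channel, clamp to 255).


Additive: each channel = min(255, C₁+C₂)
R: 95+184 = 279 → 255
G: 80+222 = 302 → 255
B: 230+80 = 310 → 255
= RGB(255, 255, 255)


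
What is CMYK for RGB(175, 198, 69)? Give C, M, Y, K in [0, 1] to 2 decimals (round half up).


R'=175/255≈0.6863, G'=198/255≈0.7765, B'=69/255≈0.2706
K = 1 - max(R',G',B') = 1 - 198/255 = 57/255 = 0.22352… → 0.22
(1-R'-K)/(1-K) simplifies to (max-R)/max with max = 198:
C = (198-175)/198 = 23/198 = 0.11616… → 0.12
M = (198-198)/198 = 0/198 = 0 → 0.00
Y = (198-69)/198 = 129/198 = 0.65151… → 0.65
= CMYK(0.12, 0.00, 0.65, 0.22)


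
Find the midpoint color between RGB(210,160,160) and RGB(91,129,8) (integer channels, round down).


Midpoint: each channel = ⌊(C₁+C₂)/2⌋
R: ⌊(210+91)/2⌋ = 150
G: ⌊(160+129)/2⌋ = 144
B: ⌊(160+8)/2⌋ = 84
= RGB(150, 144, 84)


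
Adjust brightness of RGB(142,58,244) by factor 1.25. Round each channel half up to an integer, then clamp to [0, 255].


Multiply each channel by 1.25, round half up, clamp to [0, 255]
R: 142×1.25 = 177.5 → round → 178
G: 58×1.25 = 72.5 → round → 73
B: 244×1.25 = 305 → clamp → 255
= RGB(178, 73, 255)


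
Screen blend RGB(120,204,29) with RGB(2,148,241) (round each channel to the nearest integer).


Screen: C = 255 - (255-A)×(255-B)/255, rounded to nearest integer
R: 255 - (255-120)×(255-2)/255 = 255 - 34155/255 ≈ 255 - 133.941 = 121.059 → 121
G: 255 - (255-204)×(255-148)/255 = 255 - 5457/255 ≈ 255 - 21.400 = 233.600 → 234
B: 255 - (255-29)×(255-241)/255 = 255 - 3164/255 ≈ 255 - 12.408 = 242.592 → 243
= RGB(121, 234, 243)


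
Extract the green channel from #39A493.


Color: #39A493
R = 39 = 57
G = A4 = 164
B = 93 = 147
Green = 164


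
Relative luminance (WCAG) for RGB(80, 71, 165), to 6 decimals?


Linearize each channel (sRGB transfer function): c = v/255; c_lin = c/12.92 if c ≤ 0.04045, else ((c+0.055)/1.055)^2.4
  R: 80/255 ≈ 0.313725 > 0.04045 → ((0.313725+0.055)/1.055)^2.4 ≈ 0.080220
  G: 71/255 ≈ 0.278431 > 0.04045 → ((0.278431+0.055)/1.055)^2.4 ≈ 0.063010
  B: 165/255 ≈ 0.647059 > 0.04045 → ((0.647059+0.055)/1.055)^2.4 ≈ 0.376262
R_lin = 0.080220, G_lin = 0.063010, B_lin = 0.376262
L = 0.2126×R + 0.7152×G + 0.0722×B
L = 0.2126×0.080220 + 0.7152×0.063010 + 0.0722×0.376262
L ≈ 0.089286


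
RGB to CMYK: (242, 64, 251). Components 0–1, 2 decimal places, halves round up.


R'=242/255≈0.9490, G'=64/255≈0.2510, B'=251/255≈0.9843
K = 1 - max(R',G',B') = 1 - 251/255 = 4/255 = 0.01568… → 0.02
(1-R'-K)/(1-K) simplifies to (max-R)/max with max = 251:
C = (251-242)/251 = 9/251 = 0.03585… → 0.04
M = (251-64)/251 = 187/251 = 0.74501… → 0.75
Y = (251-251)/251 = 0/251 = 0 → 0.00
= CMYK(0.04, 0.75, 0.00, 0.02)


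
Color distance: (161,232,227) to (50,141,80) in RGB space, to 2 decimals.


d = √[(R₁-R₂)² + (G₁-G₂)² + (B₁-B₂)²]
d = √[(161-50)² + (232-141)² + (227-80)²]
d = √[12321 + 8281 + 21609]
d = √42211
d ≈ 205.45


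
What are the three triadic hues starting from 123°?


Triadic: equally spaced at 120° intervals
H1 = 123°
H2 = (123 + 120) mod 360 = 243°
H3 = (123 + 240) mod 360 = 3°
Triadic = 123°, 243°, 3°


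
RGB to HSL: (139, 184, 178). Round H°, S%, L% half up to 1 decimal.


Normalize: R'=139/255≈0.5451, G'=184/255≈0.7216, B'=178/255≈0.6980
Max=184/255, Min=139/255, Δ=Max-Min=45/255
L = (Max+Min)/2 = (184+139)/510 = 323/510 = 0.63333… → L = 63.3%
L > 0.5 → S = Δ/(2-Max-Min) = 45/(510-184-139) = 45/187 = 0.24064… → S = 24.1%
(the 1/255 factors cancel in S and H, so raw channel differences can be used)
Max is G' → H = 60 × ((B-R)/Δ + 2) = 60 × ((178-139)/45 + 2)
  39/45 + 2 = 0.8666… + 2 = 2.8666…
  H = 60 × 2.8666… = 172° → H = 172.0°
= HSL(172.0°, 24.1%, 63.3%)


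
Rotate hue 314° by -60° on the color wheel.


New hue = (H + rotation) mod 360
New hue = (314 -60) mod 360
= 254 mod 360
= 254°


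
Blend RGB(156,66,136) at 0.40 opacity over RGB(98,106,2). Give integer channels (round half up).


C = α×F + (1-α)×B, with 1-α = 0.60
R: 0.40×156 + 0.60×98 = 62.40 + 58.80 = 121.20 → 121
G: 0.40×66 + 0.60×106 = 26.40 + 63.60 = 90.00 → 90
B: 0.40×136 + 0.60×2 = 54.40 + 1.20 = 55.60 → 56
= RGB(121, 90, 56)


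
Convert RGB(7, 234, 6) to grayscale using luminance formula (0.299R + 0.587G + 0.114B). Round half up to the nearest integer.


Gray = 0.299×R + 0.587×G + 0.114×B
Gray = 0.299×7 + 0.587×234 + 0.114×6
Gray = 2.093 + 137.358 + 0.684
Gray = 140.135 → round half up → 140
Gray = 140


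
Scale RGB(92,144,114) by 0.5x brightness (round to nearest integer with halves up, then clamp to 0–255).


Multiply each channel by 0.5, round half up, clamp to [0, 255]
R: 92×0.5 = 46
G: 144×0.5 = 72
B: 114×0.5 = 57
= RGB(46, 72, 57)


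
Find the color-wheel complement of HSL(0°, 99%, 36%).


Complement = opposite side of color wheel = hue + 180°
H' = (0 + 180) mod 360 = 180°
S and L unchanged.
= HSL(180°, 99%, 36%)


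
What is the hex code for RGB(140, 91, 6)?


R = 140 → 8C (hex)
G = 91 → 5B (hex)
B = 6 → 06 (hex)
Hex = #8C5B06


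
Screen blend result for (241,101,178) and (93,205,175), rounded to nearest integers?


Screen: C = 255 - (255-A)×(255-B)/255, rounded to nearest integer
R: 255 - (255-241)×(255-93)/255 = 255 - 2268/255 ≈ 255 - 8.894 = 246.106 → 246
G: 255 - (255-101)×(255-205)/255 = 255 - 7700/255 ≈ 255 - 30.196 = 224.804 → 225
B: 255 - (255-178)×(255-175)/255 = 255 - 6160/255 ≈ 255 - 24.157 = 230.843 → 231
= RGB(246, 225, 231)


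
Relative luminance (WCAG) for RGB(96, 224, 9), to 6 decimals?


Linearize each channel (sRGB transfer function): c = v/255; c_lin = c/12.92 if c ≤ 0.04045, else ((c+0.055)/1.055)^2.4
  R: 96/255 ≈ 0.376471 > 0.04045 → ((0.376471+0.055)/1.055)^2.4 ≈ 0.116971
  G: 224/255 ≈ 0.878431 > 0.04045 → ((0.878431+0.055)/1.055)^2.4 ≈ 0.745404
  B: 9/255 ≈ 0.035294 ≤ 0.04045 → 0.035294/12.92 ≈ 0.002732
R_lin = 0.116971, G_lin = 0.745404, B_lin = 0.002732
L = 0.2126×R + 0.7152×G + 0.0722×B
L = 0.2126×0.116971 + 0.7152×0.745404 + 0.0722×0.002732
L ≈ 0.558178


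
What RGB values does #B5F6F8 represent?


B5 → 181 (R)
F6 → 246 (G)
F8 → 248 (B)
= RGB(181, 246, 248)


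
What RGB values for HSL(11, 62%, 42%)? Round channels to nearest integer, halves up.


H=11°, S=0.62, L=0.42
C = (1-|2L-1|)×S = (1-|-0.16|)×0.62 = 0.5208
H' = H/60 = 11/60 ≈ 0.1833; X = C×(1-|H' mod 2 - 1|) = 0.09548
m = L - C/2 = 0.42 - 0.2604 = 0.1596
Sector ⌊H'⌋ = 0 → (R',G',B') = (0.5208, 0.09548, 0.0)
RGB = ((R'+m)×255, (G'+m)×255, (B'+m)×255) = (173.502, 65.0454, 40.698)
Round half up → RGB(174, 65, 41)


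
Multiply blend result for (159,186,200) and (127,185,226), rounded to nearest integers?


Multiply: C = A×B/255, rounded to nearest integer
R: 159×127/255 = 20193/255 ≈ 79.188 → 79
G: 186×185/255 = 34410/255 ≈ 134.941 → 135
B: 200×226/255 = 45200/255 ≈ 177.255 → 177
= RGB(79, 135, 177)


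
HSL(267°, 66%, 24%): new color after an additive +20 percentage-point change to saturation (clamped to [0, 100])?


Original S = 66%
Adjustment = +20 percentage points
New S = 66 + (20) = 86
Clamp to [0, 100] → 86
= HSL(267°, 86%, 24%)


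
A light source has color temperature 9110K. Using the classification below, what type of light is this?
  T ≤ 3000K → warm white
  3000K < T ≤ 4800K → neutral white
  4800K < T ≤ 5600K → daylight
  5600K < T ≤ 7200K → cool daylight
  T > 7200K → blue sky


Temperature: 9110K
9110K > 7200K → blue sky
Classification: blue sky


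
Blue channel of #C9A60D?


Color: #C9A60D
R = C9 = 201
G = A6 = 166
B = 0D = 13
Blue = 13


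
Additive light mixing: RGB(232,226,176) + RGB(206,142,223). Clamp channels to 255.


Additive: each channel = min(255, C₁+C₂)
R: 232+206 = 438 → 255
G: 226+142 = 368 → 255
B: 176+223 = 399 → 255
= RGB(255, 255, 255)


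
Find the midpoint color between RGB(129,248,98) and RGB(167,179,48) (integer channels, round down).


Midpoint: each channel = ⌊(C₁+C₂)/2⌋
R: ⌊(129+167)/2⌋ = 148
G: ⌊(248+179)/2⌋ = 213
B: ⌊(98+48)/2⌋ = 73
= RGB(148, 213, 73)


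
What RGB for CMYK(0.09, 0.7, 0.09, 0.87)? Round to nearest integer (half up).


R = 255 × (1-C) × (1-K) = 255 × 0.91 × 0.13 = 30.1665 → 30
G = 255 × (1-M) × (1-K) = 255 × 0.30 × 0.13 = 9.945 → 10
B = 255 × (1-Y) × (1-K) = 255 × 0.91 × 0.13 = 30.1665 → 30
= RGB(30, 10, 30)


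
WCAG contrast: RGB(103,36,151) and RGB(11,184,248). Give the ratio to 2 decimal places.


Linearize each sRGB channel c=v/255: c/12.92 if c ≤ 0.04045 else ((c+0.055)/1.055)^2.4
L = 0.2126×R_lin + 0.7152×G_lin + 0.0722×B_lin
Color 1 (103,36,151):
  R=103: 103/255≈0.4039 > 0.04045 → ((0.4039+0.055)/1.055)^2.4 ≈ 0.13563
  G=36: 36/255≈0.1412 > 0.04045 → ((0.1412+0.055)/1.055)^2.4 ≈ 0.01764
  B=151: 151/255≈0.5922 > 0.04045 → ((0.5922+0.055)/1.055)^2.4 ≈ 0.30947
  L1 = 0.2126×0.13563 + 0.7152×0.01764 + 0.0722×0.30947 ≈ 0.06380
Color 2 (11,184,248):
  R=11: 11/255≈0.0431 > 0.04045 → ((0.0431+0.055)/1.055)^2.4 ≈ 0.00335
  G=184: 184/255≈0.7216 > 0.04045 → ((0.7216+0.055)/1.055)^2.4 ≈ 0.47932
  B=248: 248/255≈0.9725 > 0.04045 → ((0.9725+0.055)/1.055)^2.4 ≈ 0.93869
  L2 = 0.2126×0.00335 + 0.7152×0.47932 + 0.0722×0.93869 ≈ 0.41129
Lighter = 0.41129, Darker = 0.06380
Ratio = (L_lighter + 0.05) / (L_darker + 0.05)
Ratio = (0.41129 + 0.05) / (0.06380 + 0.05) = 0.46129 / 0.11380 ≈ 4.0537
Ratio ≈ 4.05:1


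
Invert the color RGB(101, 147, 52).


Invert: (255-R, 255-G, 255-B)
R: 255-101 = 154
G: 255-147 = 108
B: 255-52 = 203
= RGB(154, 108, 203)


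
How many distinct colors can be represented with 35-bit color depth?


Colors = 2^bits = 2^35
= 34,359,738,368 colors


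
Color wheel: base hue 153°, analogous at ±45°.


Base hue: 153°
Left analog: (153 - 45) mod 360 = 108°
Right analog: (153 + 45) mod 360 = 198°
Analogous hues = 108° and 198°


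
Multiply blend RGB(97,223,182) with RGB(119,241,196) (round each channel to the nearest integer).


Multiply: C = A×B/255, rounded to nearest integer
R: 97×119/255 = 11543/255 ≈ 45.267 → 45
G: 223×241/255 = 53743/255 ≈ 210.757 → 211
B: 182×196/255 = 35672/255 ≈ 139.890 → 140
= RGB(45, 211, 140)


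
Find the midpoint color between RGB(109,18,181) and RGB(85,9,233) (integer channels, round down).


Midpoint: each channel = ⌊(C₁+C₂)/2⌋
R: ⌊(109+85)/2⌋ = 97
G: ⌊(18+9)/2⌋ = 13
B: ⌊(181+233)/2⌋ = 207
= RGB(97, 13, 207)


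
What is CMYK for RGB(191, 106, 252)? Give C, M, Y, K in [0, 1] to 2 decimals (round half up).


R'=191/255≈0.7490, G'=106/255≈0.4157, B'=252/255≈0.9882
K = 1 - max(R',G',B') = 1 - 252/255 = 3/255 = 0.01176… → 0.01
(1-R'-K)/(1-K) simplifies to (max-R)/max with max = 252:
C = (252-191)/252 = 61/252 = 0.24206… → 0.24
M = (252-106)/252 = 146/252 = 0.57936… → 0.58
Y = (252-252)/252 = 0/252 = 0 → 0.00
= CMYK(0.24, 0.58, 0.00, 0.01)


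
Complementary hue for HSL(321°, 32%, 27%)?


Complement = opposite side of color wheel = hue + 180°
H' = (321 + 180) mod 360 = 141°
S and L unchanged.
= HSL(141°, 32%, 27%)


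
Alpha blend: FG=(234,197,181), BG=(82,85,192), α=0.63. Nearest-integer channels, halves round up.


C = α×F + (1-α)×B, with 1-α = 0.37
R: 0.63×234 + 0.37×82 = 147.42 + 30.34 = 177.76 → 178
G: 0.63×197 + 0.37×85 = 124.11 + 31.45 = 155.56 → 156
B: 0.63×181 + 0.37×192 = 114.03 + 71.04 = 185.07 → 185
= RGB(178, 156, 185)
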